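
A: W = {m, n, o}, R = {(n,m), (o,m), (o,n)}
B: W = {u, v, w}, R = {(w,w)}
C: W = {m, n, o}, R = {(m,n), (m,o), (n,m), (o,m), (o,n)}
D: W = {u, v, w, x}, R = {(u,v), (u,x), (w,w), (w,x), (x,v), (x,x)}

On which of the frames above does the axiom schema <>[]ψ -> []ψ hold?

This is the axiom for the Euclidean property; its first-order frame correspondent is forall x forall y forall z (Rxy & Rxz -> Ryz).
A: fails — Rnm and Rnm but not Rmm.
B: condition met.
C: fails — Rmo and Rmo but not Roo.
D: fails — Ruv and Ruv but not Rvv.
Valid on: B.

B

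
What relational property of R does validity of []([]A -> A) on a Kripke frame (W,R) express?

Suppose □(□A→A) is valid. Take Rxy and set V(A)={w : Ryw}. Then at y, □A holds; since □(□A→A) at x, □A→A at y, so A at y, i.e. Ryy.
The converse is a direct semantic check.
Frame condition: forall x forall y (Rxy -> Ryy).

shift-reflexivity: forall x forall y (Rxy -> Ryy)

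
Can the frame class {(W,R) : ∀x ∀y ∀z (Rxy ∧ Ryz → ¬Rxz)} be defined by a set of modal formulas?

If a class were modally definable it would be closed under surjective bounded morphisms (Goldblatt–Thomason).
The 5-cycle (worlds a,b,c,d,e with a→b→c→d→e→a) is intransitive. Mapping every world to a single reflexive point • is a surjective bounded morphism; the reflexive point is not intransitive (R••∧R•• but R••).
Hence intransitivity is not modally definable.

No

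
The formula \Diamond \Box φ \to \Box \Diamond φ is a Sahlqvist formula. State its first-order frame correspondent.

Suppose ◇□φ→□◇φ is valid. Take Rxy, Rxz and set V(φ)={w : Ryw}. Then □φ at y so ◇□φ at x, so □◇φ at x, so ◇φ at z, giving w with Rzw and Ryw.
Conversely, on a frame with convergence the schema holds at every world under every valuation.
Frame condition: \forall x \forall y \forall z (Rxy \wedge Rxz \to \exists w (Ryw \wedge Rzw)).

Convergence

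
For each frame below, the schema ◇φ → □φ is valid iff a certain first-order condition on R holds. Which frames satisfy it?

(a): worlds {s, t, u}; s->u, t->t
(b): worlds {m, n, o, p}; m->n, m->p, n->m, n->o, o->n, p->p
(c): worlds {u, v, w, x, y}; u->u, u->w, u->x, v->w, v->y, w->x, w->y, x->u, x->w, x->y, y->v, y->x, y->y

(a)

The schema corresponds to partial functionality: ∀x ∀y ∀z (Rxy ∧ Rxz → y = z).
(a): holds.
(b): fails — m sees both n and p.
(c): fails — u sees both u and w.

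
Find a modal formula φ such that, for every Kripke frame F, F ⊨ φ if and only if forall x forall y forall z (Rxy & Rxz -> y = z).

The condition is partial functionality. The CD schema ◇r → □r defines it.
Suppose ◇r→□r is valid. Take Rxy, Rxz and set V(r)={y}. Then ◇r at x, so □r at x, so r at z, i.e. z=y.

◇r → □r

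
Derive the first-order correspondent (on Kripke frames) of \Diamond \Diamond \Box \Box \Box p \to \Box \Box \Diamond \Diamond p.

This is a Sahlqvist (Geach-type) schema ◇^2□^3p → □^2◇^2p.
Minimal-valuation argument: fix x; take any y with xR^2y and any z with xR^2z. Set V(p) to the set of worlds R-reachable from y in exactly 3 steps. Then □^3p holds at y, so the antecedent holds at x; validity forces ◇^2p at z, giving a w with zR^2w and yR^3w.
First-order correspondent: \forall x \forall y \forall z ((x R^2 y \wedge x R^2 z) \to \exists w (y R^3 w \wedge z R^2 w)).

\forall x \forall y \forall z ((x R^2 y \wedge x R^2 z) \to \exists w (y R^3 w \wedge z R^2 w))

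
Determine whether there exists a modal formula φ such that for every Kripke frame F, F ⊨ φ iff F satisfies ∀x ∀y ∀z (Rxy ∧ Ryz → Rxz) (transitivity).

This is a Sahlqvist condition; the 4 axiom □r → □□r defines it.
Suppose □r→□□r is valid. Take Rxy, Ryz and set V(r)={w : Rxw}. Then □r at x, so □□r at x, so □r at y, so r at z, i.e. Rxz.

Yes, by □r → □□r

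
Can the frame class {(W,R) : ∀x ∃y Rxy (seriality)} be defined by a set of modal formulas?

This is a Sahlqvist condition; the D axiom □q → ◇q defines it.
Suppose □q→◇q is valid. At any x set V(q)=W. Then □q at x, so ◇q at x, so x has a successor.

Yes, by □q → ◇q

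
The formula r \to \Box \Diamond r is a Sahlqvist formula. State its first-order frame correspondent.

symmetry: \forall x \forall y (Rxy \to Ryx)

Suppose r→□◇r is valid. Take Rxy and set V(r)={x}. Then r at x, so □◇r at x, so ◇r at y, so some z with Ryz has r; z=x, i.e. Ryx.
Conversely, any frame satisfying \forall x \forall y (Rxy \to Ryx) validates the schema.
So the correspondent is symmetry.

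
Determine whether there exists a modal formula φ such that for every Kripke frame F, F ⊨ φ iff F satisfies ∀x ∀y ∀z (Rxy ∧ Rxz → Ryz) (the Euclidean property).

Definable; ◇r → □◇r defines it

This is a Sahlqvist condition; the 5 axiom ◇r → □◇r defines it.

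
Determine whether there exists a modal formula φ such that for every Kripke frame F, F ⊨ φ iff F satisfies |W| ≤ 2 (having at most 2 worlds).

If a class were modally definable it would be closed under disjoint unions (Goldblatt–Thomason).
Any modal formula valid on each of 3 disjoint one-world frames is valid on their disjoint union (validity is preserved under disjoint unions). Each one-world frame has |W|=1≤2, but the union has |W|=3.
Hence having at most 2 worlds is not modally definable.

Not modally definable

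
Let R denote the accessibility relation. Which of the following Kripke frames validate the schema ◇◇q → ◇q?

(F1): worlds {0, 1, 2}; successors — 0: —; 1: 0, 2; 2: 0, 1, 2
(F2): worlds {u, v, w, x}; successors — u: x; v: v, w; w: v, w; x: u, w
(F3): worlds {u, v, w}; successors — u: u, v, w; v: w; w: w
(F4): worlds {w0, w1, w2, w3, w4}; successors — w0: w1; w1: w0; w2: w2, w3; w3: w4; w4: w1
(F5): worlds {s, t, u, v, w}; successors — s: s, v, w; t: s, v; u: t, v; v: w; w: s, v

(F3)

This is the axiom for transitivity; its first-order frame correspondent is ∀x ∀y ∀z (Rxy ∧ Ryz → Rxz).
(F1): fails — R12 and R21 but not R11.
(F2): fails — Rxw and Rwv but not Rxv.
(F3): ✓.
(F4): fails — Rw1w0 and Rw0w1 but not Rw1w1.
(F5): fails — Ruv and Rvw but not Ruw.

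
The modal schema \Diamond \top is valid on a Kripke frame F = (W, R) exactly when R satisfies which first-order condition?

◇⊤ holds at w iff w has a successor, so frame-validity of ◇⊤ is exactly seriality. Equivalently via □ψ → ◇ψ:
Suppose □ψ→◇ψ is valid. At any x set V(ψ)=W. Then □ψ at x, so ◇ψ at x, so x has a successor.
Conversely, any frame satisfying \forall x \exists y Rxy validates the schema.
So the correspondent is seriality.

seriality: \forall x \exists y Rxy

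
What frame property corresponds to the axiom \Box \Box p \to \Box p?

Suppose □□p→□p is valid. Take Rxy and set V(p)={w : xR²w}. Then □□p at x, so □p at x, so p at y, i.e. ∃z(Rxz∧Rzy).

Density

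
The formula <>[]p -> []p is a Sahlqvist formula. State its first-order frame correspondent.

This schema is equivalent to the 5 axiom ◇p → □◇p.
It corresponds to the Euclidean property: forall x forall y forall z (Rxy & Rxz -> Ryz).

the Euclidean property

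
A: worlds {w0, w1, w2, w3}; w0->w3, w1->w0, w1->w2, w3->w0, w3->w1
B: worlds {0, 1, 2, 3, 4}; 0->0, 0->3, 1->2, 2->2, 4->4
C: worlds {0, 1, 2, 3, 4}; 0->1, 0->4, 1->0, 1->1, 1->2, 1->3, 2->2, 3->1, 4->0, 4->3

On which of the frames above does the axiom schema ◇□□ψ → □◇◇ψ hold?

Frame correspondent (Sahlqvist): ∀x ∀y ∀z ((xRy ∧ xRz) → ∃w (yR²w ∧ zR²w)) — i.e. a generalized confluence (Geach) condition.
A: fails — w1Rw0, w1Rw2 but no w with w0R²w and w2R²w.
B: fails — 0R0, 0R3 but no w with 0R²w and 3R²w.
C: holds.

C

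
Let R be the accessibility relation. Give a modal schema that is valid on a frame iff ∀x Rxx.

□s → s

This is reflexivity; the standard corresponding axiom is T: □s → s.
Suppose □s→s is valid. At any x set V(s)={w : Rxw}. Then □s holds at x, so s holds at x, i.e. Rxx.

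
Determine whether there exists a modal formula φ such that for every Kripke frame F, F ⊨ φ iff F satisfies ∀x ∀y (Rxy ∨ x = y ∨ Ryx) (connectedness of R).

No — not modally definable

Any modally definable frame class is closed under disjoint unions.
Take 4 disjoint single-world reflexive frames: each is trivially connected, but their disjoint union has 4 worlds with no edge between distinct components, so it is not connected.
So the class is not modally definable.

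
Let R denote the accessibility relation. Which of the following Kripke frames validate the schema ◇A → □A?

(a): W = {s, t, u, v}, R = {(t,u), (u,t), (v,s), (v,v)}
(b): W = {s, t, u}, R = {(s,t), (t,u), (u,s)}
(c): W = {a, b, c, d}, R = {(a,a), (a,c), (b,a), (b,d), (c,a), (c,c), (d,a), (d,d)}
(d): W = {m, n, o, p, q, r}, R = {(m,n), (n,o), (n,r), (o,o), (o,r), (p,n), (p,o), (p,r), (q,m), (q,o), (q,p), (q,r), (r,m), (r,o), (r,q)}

(b)

Frame correspondent (Sahlqvist): ∀x ∀y ∀z (Rxy ∧ Rxz → y = z) — i.e. partial functionality.
(a): fails — v sees both s and v.
(b): holds.
(c): fails — a sees both a and c.
(d): fails — n sees both o and r.
Valid on: (b).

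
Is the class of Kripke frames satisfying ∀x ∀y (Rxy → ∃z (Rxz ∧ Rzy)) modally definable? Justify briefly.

Yes: it is density, defined by the C4 schema □□q → □q.

Yes, by □□q → □q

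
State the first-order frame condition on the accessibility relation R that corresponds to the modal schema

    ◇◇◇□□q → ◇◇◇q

This is a Sahlqvist (Geach-type) schema ◇^3□^2q → □^0◇^3q.
Minimal-valuation argument: fix x; take any y with xR^3y and any z with xR^0z. Set V(q) to the set of worlds R-reachable from y in exactly 2 steps. Then □^2q holds at y, so the antecedent holds at x; validity forces ◇^3q at z, giving a w with zR^3w and yR^2w.
First-order correspondent: ∀x ∀y (xR³y → ∃w (yR²w ∧ xR³w)).

∀x ∀y (xR³y → ∃w (yR²w ∧ xR³w))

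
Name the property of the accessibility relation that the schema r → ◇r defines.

Replacing r by ¬r and contraposing gives the equivalent schema □r → r.
Suppose □r→r is valid. At any x set V(r)={w : Rxw}. Then □r holds at x, so r holds at x, i.e. Rxx.

reflexivity: ∀x Rxx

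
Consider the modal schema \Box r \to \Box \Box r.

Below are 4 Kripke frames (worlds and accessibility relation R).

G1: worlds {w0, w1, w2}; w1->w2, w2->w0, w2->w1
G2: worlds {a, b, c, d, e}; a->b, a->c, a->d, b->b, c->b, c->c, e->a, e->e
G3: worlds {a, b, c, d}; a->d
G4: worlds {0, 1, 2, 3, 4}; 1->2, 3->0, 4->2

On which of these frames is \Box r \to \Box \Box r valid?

G3, G4

The schema corresponds to transitivity: \forall x \forall y \forall z (Rxy \wedge Ryz \to Rxz).
G1: fails — Rw1w2 and Rw2w0 but not Rw1w0.
G2: fails — Rea and Rab but not Reb.
G3: ✓.
G4: ✓.
Valid on: G3, G4.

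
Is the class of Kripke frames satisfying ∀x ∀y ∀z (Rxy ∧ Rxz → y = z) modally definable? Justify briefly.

Yes: it is partial functionality, defined by the CD schema ◇r → □r.
Suppose ◇r→□r is valid. Take Rxy, Rxz and set V(r)={y}. Then ◇r at x, so □r at x, so r at z, i.e. z=y.

Yes, by ◇r → □r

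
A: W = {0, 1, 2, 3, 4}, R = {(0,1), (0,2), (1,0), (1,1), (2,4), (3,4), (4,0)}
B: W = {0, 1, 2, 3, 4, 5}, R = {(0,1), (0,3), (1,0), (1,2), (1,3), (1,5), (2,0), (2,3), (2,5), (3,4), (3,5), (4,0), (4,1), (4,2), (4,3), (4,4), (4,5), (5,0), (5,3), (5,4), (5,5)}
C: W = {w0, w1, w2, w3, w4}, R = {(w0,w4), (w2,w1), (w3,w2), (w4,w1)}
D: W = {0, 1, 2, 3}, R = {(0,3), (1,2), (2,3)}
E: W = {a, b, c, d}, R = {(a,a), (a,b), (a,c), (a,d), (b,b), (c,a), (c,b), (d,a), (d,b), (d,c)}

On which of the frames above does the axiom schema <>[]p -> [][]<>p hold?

Frame correspondent (Sahlqvist): forall x forall y forall z ((xRy & x R^2 z) -> exists w (yRw & zRw)) — i.e. a generalized confluence (Geach) condition.
A: fails — 0R2, 0R²0 but no w with 2Rw and 0Rw.
B: fails — 0R3, 0R²0 but no w with 3Rw and 0Rw.
C: fails — w0Rw4, w0R²w1 but no w with w4Rw and w1Rw.
D: fails — 1R2, 1R²3 but no w with 2Rw and 3Rw.
E: holds.

E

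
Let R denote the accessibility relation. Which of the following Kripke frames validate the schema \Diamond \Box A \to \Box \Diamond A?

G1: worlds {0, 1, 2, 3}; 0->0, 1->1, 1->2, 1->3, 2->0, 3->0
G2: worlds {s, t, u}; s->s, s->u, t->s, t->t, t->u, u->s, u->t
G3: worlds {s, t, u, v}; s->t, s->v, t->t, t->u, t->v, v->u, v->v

The schema corresponds to convergence: \forall x \forall y \forall z (Rxy \wedge Rxz \to \exists w (Ryw \wedge Rzw)).
G1: fails — R12 and R11 but 2 and 1 have no common successor.
G2: satisfies the condition.
G3: fails — Rtv and Rtu but v and u have no common successor.

G2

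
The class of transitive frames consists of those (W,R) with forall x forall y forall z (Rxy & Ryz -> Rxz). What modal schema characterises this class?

A defining formula is □p → □□p (the 4 axiom).
Suppose □p→□□p is valid. Take Rxy, Ryz and set V(p)={w : Rxw}. Then □p at x, so □□p at x, so □p at y, so p at z, i.e. Rxz.

□p → □□p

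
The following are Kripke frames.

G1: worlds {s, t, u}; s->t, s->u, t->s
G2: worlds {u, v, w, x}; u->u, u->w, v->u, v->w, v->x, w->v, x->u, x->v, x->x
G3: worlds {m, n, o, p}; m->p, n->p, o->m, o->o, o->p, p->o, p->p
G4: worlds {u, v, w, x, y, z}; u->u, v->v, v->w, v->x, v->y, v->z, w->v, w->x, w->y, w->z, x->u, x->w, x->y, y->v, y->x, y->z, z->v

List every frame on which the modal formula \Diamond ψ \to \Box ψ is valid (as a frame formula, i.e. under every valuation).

Frame correspondent (Sahlqvist): \forall x \forall y \forall z (Rxy \wedge Rxz \to y = z) — i.e. partial functionality.
G1: fails — s sees both t and u.
G2: fails — u sees both u and w.
G3: fails — o sees both m and o.
G4: fails — v sees both v and w.
Valid on no frame.

none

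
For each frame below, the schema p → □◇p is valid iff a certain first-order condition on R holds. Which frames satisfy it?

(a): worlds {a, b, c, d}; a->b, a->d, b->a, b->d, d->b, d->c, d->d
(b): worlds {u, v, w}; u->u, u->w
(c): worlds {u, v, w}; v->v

(c)

Frame correspondent (Sahlqvist): ∀x ∀y (Rxy → Ryx) — i.e. symmetry.
(a): fails — Rdc but not Rcd.
(b): fails — Ruw but not Rwu.
(c): satisfies the condition.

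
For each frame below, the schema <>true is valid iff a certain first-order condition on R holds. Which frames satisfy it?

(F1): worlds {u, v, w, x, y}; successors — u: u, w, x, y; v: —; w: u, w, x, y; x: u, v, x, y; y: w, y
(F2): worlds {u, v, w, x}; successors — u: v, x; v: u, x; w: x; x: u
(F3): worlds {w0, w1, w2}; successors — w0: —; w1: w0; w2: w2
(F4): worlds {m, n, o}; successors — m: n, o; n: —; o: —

(F2)

This is the axiom for seriality; its first-order frame correspondent is forall x exists y Rxy.
(F1): fails — world v has no successor.
(F2): holds.
(F3): fails — world w0 has no successor.
(F4): fails — world n has no successor.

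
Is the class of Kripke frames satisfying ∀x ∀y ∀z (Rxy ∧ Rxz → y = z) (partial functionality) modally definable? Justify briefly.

Yes — defined by ◇p → □p

Yes: it is partial functionality, defined by the CD schema ◇p → □p.
Suppose ◇p→□p is valid. Take Rxy, Rxz and set V(p)={y}. Then ◇p at x, so □p at x, so p at z, i.e. z=y.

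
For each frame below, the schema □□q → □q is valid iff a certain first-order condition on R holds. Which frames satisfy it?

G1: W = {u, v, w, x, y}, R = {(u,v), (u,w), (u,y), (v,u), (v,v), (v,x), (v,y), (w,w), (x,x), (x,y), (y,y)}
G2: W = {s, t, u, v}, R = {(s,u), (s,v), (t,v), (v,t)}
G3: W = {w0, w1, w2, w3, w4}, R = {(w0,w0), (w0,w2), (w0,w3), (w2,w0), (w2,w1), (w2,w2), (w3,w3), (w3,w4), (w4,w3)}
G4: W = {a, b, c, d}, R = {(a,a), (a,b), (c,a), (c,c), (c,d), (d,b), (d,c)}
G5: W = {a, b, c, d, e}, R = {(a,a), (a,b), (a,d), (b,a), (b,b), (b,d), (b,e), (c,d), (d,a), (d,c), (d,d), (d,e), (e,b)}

G1, G3, G5

The schema corresponds to density: ∀x ∀y (Rxy → ∃z (Rxz ∧ Rzy)).
G1: holds.
G2: fails — Rsu but no z with Rsz and Rzu.
G3: holds.
G4: fails — Rdb but no z with Rdz and Rzb.
G5: holds.
Valid on: G1, G3, G5.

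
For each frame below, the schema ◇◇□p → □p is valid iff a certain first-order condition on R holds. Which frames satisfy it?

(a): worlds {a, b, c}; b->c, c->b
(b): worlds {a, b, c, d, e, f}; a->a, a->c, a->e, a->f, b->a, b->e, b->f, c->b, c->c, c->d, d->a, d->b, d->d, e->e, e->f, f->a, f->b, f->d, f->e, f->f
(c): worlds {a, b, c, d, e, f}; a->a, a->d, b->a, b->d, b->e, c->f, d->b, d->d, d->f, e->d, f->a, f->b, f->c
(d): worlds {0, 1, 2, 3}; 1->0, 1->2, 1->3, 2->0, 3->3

(a)

The schema corresponds to a generalized confluence (Geach) condition: ∀x ∀y ∀z ((xR²y ∧ xRz) → ∃w (yRw ∧ z = w)).
(a): holds.
(b): fails — aR²b, aRc but no w with bRw and c=w.
(c): fails — aR²d, aRa but no w with dRw and a=w.
(d): fails — 1R²0, 1R0 but no w with 0Rw and 0=w.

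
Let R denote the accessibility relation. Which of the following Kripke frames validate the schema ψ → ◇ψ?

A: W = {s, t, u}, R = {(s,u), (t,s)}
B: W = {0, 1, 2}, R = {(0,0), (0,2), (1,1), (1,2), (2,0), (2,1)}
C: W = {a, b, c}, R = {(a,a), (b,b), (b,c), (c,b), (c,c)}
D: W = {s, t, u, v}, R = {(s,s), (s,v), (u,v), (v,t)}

The schema corresponds to reflexivity: ∀x Rxx.
A: fails — world s does not see itself.
B: fails — world 2 does not see itself.
C: satisfies the condition.
D: fails — world t does not see itself.
Valid on: C.

C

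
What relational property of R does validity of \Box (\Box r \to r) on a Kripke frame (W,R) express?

This is the T□ axiom.
It corresponds to shift-reflexivity: \forall x \forall y (Rxy \to Ryy).

shift-reflexivity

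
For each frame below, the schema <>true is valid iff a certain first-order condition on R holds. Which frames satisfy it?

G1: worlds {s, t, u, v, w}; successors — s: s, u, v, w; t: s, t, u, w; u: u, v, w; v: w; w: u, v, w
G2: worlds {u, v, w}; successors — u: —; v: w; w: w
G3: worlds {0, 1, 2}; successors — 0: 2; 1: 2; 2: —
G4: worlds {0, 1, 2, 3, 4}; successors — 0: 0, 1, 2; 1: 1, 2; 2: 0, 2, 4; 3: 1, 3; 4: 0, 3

G1, G4

This is the axiom for seriality; its first-order frame correspondent is forall x exists y Rxy.
G1: holds.
G2: fails — world u has no successor.
G3: fails — world 2 has no successor.
G4: holds.
Valid on: G1, G4.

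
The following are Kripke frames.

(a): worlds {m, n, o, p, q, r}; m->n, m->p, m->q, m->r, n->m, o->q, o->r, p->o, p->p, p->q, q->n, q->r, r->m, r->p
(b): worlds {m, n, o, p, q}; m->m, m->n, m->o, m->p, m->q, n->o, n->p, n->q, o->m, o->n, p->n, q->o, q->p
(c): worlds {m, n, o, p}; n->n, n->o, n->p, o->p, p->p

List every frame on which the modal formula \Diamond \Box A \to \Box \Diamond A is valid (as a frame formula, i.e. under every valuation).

This is the axiom for convergence; its first-order frame correspondent is \forall x \forall y \forall z (Rxy \wedge Rxz \to \exists w (Ryw \wedge Rzw)).
(a): fails — Rmr and Rmq but r and q have no common successor.
(b): fails — Rmo and Rmq but o and q have no common successor.
(c): ✓.
Valid on: (c).

(c)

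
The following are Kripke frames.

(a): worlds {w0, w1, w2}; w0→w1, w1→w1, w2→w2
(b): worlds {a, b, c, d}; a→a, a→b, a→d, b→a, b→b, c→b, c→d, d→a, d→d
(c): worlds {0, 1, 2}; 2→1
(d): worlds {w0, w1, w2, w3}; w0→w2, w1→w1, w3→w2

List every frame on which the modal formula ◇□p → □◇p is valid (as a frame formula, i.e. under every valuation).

(a), (b)

Frame correspondent (Sahlqvist): ∀x ∀y ∀z (Rxy ∧ Rxz → ∃w (Ryw ∧ Rzw)) — i.e. convergence.
(a): condition met.
(b): condition met.
(c): fails — R21 and R21 but 1 and 1 have no common successor.
(d): fails — Rw0w2 and Rw0w2 but w2 and w2 have no common successor.
Valid on: (a), (b).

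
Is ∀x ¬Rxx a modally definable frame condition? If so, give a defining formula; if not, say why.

If a class were modally definable it would be closed under surjective bounded morphisms (Goldblatt–Thomason).
The 2-cycle (worlds a,b with a→b→a) is irreflexive, and the map sending every world to a single reflexive point • is a surjective bounded morphism (forth: every edge maps to (•,•); back: every world has a successor). So any modal formula valid on the 2-cycle is also valid on the reflexive point, which is not irreflexive.
So the class is not modally definable.

Not modally definable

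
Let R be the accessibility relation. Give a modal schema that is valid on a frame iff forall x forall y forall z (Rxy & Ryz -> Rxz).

A defining formula is □p → □□p (the 4 axiom).
Suppose □p→□□p is valid. Take Rxy, Ryz and set V(p)={w : Rxw}. Then □p at x, so □□p at x, so □p at y, so p at z, i.e. Rxz.

□p → □□p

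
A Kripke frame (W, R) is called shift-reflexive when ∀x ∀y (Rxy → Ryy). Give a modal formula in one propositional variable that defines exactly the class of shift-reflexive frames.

The condition is shift-reflexivity. The T□ schema □(□p → p) defines it.
Suppose □(□p→p) is valid. Take Rxy and set V(p)={w : Ryw}. Then at y, □p holds; since □(□p→p) at x, □p→p at y, so p at y, i.e. Ryy.

□(□p → p)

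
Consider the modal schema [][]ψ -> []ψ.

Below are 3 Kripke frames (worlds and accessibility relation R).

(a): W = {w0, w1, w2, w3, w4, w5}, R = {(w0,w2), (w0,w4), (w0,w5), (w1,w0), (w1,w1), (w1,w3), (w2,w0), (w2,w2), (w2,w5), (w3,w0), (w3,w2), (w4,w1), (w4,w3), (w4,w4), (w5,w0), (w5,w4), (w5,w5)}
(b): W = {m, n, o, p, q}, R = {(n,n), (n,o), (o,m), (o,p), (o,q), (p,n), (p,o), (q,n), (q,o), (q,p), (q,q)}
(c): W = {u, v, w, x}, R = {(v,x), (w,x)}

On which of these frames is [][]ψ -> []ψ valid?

The schema corresponds to density: forall x forall y (Rxy -> exists z (Rxz & Rzy)).
(a): ✓.
(b): fails — Rom but no z with Roz and Rzm.
(c): fails — Rvx but no z with Rvz and Rzx.

(a)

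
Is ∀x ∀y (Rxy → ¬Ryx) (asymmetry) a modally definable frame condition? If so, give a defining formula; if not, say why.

Not definable by any modal formula

Modal frame validity is preserved under surjective bounded morphisms.
The 4-cycle (worlds a,b,c,d with a→b→c→d→a) is asymmetric. Mapping every world to a single reflexive point • is a surjective bounded morphism, and the reflexive point is not asymmetric (R•• but asymmetry requires ¬R••).
Hence asymmetry is not modally definable.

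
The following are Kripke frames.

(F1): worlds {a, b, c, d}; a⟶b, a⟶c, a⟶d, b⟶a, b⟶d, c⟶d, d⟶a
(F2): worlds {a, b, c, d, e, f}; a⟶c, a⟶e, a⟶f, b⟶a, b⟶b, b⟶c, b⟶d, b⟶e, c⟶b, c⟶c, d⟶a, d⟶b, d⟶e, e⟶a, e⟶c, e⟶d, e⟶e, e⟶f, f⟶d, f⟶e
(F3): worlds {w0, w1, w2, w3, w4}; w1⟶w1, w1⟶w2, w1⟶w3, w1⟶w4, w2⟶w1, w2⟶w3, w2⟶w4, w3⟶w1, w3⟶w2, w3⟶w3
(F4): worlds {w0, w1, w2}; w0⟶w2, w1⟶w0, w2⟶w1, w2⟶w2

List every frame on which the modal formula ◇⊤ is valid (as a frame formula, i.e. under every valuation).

Frame correspondent (Sahlqvist): ∀x ∃y Rxy — i.e. seriality.
(F1): satisfies the condition.
(F2): satisfies the condition.
(F3): fails — world w0 has no successor.
(F4): satisfies the condition.

(F1), (F2), (F4)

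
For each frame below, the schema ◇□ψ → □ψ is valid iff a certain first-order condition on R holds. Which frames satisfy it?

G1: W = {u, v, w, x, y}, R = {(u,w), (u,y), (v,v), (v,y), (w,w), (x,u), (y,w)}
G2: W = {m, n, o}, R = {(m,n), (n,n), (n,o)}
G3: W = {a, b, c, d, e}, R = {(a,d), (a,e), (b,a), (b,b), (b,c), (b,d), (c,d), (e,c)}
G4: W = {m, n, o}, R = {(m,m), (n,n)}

G4

Frame correspondent (Sahlqvist): ∀x ∀y ∀z (Rxy ∧ Rxz → Ryz) — i.e. the Euclidean property.
G1: fails — Ruw and Ruy but not Rwy.
G2: fails — Rno and Rnn but not Ron.
G3: fails — Rae and Rae but not Ree.
G4: ✓.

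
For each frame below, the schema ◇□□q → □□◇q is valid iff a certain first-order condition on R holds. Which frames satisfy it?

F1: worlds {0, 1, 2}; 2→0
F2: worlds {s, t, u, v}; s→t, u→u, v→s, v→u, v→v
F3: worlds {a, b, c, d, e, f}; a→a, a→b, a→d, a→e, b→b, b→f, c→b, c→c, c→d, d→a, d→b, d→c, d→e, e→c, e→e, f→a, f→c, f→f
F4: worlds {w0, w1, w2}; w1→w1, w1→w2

The schema corresponds to a generalized confluence (Geach) condition: ∀x ∀y ∀z ((xRy ∧ xR²z) → ∃w (yR²w ∧ zRw)).
F1: holds.
F2: fails — vRs, vR²s but no w with sR²w and sRw.
F3: holds.
F4: fails — w1Rw1, w1R²w2 but no w with w1R²w and w2Rw.

F1, F3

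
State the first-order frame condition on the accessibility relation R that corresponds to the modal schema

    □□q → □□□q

This is a Sahlqvist (Geach-type) schema ◇^0□^2q → □^3◇^0q.
Minimal-valuation argument: fix x; take any y with xR^0y and any z with xR^3z. Set V(q) to the set of worlds R-reachable from y in exactly 2 steps. Then □^2q holds at y, so the antecedent holds at x; validity forces ◇^0q at z, giving a w with zR^0w and yR^2w.
First-order correspondent: ∀x ∀z (xR³z → ∃w (xR²w ∧ z = w)).

∀x ∀z (xR³z → ∃w (xR²w ∧ z = w))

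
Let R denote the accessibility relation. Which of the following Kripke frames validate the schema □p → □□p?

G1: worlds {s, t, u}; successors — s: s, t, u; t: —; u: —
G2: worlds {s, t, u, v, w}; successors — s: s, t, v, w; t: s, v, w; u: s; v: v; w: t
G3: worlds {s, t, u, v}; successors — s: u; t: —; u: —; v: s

G1

This is the axiom for transitivity; its first-order frame correspondent is ∀x ∀y ∀z (Rxy ∧ Ryz → Rxz).
G1: condition met.
G2: fails — Rwt and Rtv but not Rwv.
G3: fails — Rvs and Rsu but not Rvu.
Valid on: G1.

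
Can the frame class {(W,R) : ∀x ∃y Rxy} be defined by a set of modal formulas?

Definable; □p → ◇p defines it

This is a Sahlqvist condition; the D axiom □p → ◇p defines it.
Suppose □p→◇p is valid. At any x set V(p)=W. Then □p at x, so ◇p at x, so x has a successor.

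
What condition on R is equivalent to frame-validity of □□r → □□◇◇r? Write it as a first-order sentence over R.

This is a Sahlqvist (Geach-type) schema ◇^0□^2r → □^2◇^2r.
First-order correspondent: ∀x ∀z (xR²z → ∃w (xR²w ∧ zR²w)).

∀x ∀z (xR²z → ∃w (xR²w ∧ zR²w))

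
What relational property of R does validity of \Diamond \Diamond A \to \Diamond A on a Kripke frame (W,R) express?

This is frame-equivalent to □A → □□A (substitute ¬A for A and contrapose).
Suppose □A→□□A is valid. Take Rxy, Ryz and set V(A)={w : Rxw}. Then □A at x, so □□A at x, so □A at y, so A at z, i.e. Rxz.

Transitivity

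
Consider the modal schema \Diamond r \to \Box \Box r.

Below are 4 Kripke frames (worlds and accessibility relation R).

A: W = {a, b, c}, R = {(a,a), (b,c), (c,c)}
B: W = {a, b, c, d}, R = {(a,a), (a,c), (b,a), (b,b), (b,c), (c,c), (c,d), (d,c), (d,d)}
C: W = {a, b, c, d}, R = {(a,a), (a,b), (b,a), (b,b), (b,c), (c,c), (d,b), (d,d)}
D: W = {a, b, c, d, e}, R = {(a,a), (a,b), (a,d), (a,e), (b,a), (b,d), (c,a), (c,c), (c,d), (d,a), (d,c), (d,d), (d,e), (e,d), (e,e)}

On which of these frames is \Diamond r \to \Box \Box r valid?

A

This is the axiom for a generalized confluence (Geach) condition; its first-order frame correspondent is \forall x \forall y \forall z ((xRy \wedge x R^2 z) \to \exists w (y = w \wedge z = w)).
A: holds.
B: fails — aRa, aR²c but a ≠ c.
C: fails — aRa, aR²b but a ≠ b.
D: fails — aRa, aR²b but a ≠ b.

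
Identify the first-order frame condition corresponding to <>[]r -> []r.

This is frame-equivalent to ◇r → □◇r (substitute ¬r for r and contrapose).
Suppose ◇r→□◇r is valid. Take Rxy, Rxz and set V(r)={y}. Then ◇r at x, so □◇r at x, so ◇r at z, so some w with Rzw has r; w=y, i.e. Rzy. By symmetry of the argument, Ryz.
Conversely, any frame satisfying forall x forall y forall z (Rxy & Rxz -> Ryz) validates the schema.
So the correspondent is the Euclidean property.

The Euclidean property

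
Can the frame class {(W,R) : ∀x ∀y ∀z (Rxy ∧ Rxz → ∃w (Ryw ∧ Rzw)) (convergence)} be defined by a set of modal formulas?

Yes, by ◇□p → □◇p

The condition is convergence. A defining modal formula is ◇□p → □◇p.
Suppose ◇□p→□◇p is valid. Take Rxy, Rxz and set V(p)={w : Ryw}. Then □p at y so ◇□p at x, so □◇p at x, so ◇p at z, giving w with Rzw and Ryw.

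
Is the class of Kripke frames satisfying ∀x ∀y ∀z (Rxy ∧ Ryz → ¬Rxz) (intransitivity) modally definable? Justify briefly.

Not modally definable

Modal frame validity is preserved under surjective bounded morphisms.
The 5-cycle (worlds 0,1,2,3,4 with 0→1→2→3→4→0) is intransitive. Mapping every world to a single reflexive point • is a surjective bounded morphism; the reflexive point is not intransitive (R••∧R•• but R••).
Hence intransitivity is not modally definable.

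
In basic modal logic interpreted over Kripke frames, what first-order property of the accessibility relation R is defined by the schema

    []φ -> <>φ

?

Suppose □φ→◇φ is valid. At any x set V(φ)=W. Then □φ at x, so ◇φ at x, so x has a successor.

seriality: forall x exists y Rxy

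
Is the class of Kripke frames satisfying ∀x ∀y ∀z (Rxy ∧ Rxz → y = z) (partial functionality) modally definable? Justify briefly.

Yes: it is partial functionality, defined by the CD schema ◇q → □q.
Suppose ◇q→□q is valid. Take Rxy, Rxz and set V(q)={y}. Then ◇q at x, so □q at x, so q at z, i.e. z=y.

Yes — defined by ◇q → □q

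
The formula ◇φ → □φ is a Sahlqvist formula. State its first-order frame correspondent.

partial functionality

Suppose ◇φ→□φ is valid. Take Rxy, Rxz and set V(φ)={y}. Then ◇φ at x, so □φ at x, so φ at z, i.e. z=y.
The converse is a direct semantic check.
Frame condition: ∀x ∀y ∀z (Rxy ∧ Rxz → y = z).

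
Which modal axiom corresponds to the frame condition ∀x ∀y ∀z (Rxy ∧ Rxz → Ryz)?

A defining formula is ◇r → □◇r (the 5 axiom).
Suppose ◇r→□◇r is valid. Take Rxy, Rxz and set V(r)={y}. Then ◇r at x, so □◇r at x, so ◇r at z, so some w with Rzw has r; w=y, i.e. Rzy. By symmetry of the argument, Ryz.

◇r → □◇r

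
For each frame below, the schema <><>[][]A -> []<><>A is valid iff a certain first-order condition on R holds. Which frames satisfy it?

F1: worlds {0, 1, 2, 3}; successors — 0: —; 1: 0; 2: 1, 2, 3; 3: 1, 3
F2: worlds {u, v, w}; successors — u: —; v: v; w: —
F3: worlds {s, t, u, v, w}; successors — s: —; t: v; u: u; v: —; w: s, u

F2

Frame correspondent (Sahlqvist): forall x forall y forall z ((x R^2 y & xRz) -> exists w (y R^2 w & z R^2 w)) — i.e. a generalized confluence (Geach) condition.
F1: fails — 2R²0, 2R1 but no w with 0R²w and 1R²w.
F2: holds.
F3: fails — wR²u, wRs but no w* with uR²w* and sR²w*.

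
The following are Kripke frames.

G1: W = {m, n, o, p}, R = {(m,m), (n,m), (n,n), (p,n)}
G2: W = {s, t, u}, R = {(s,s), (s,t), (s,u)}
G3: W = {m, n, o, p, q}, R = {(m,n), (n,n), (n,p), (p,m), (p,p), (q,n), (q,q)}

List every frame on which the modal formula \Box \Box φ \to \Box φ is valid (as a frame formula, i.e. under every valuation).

This is the axiom for density; its first-order frame correspondent is \forall x \forall y (Rxy \to \exists z (Rxz \wedge Rzy)).
G1: satisfies the condition.
G2: satisfies the condition.
G3: satisfies the condition.
Valid on: G1, G2, G3.

G1, G2, G3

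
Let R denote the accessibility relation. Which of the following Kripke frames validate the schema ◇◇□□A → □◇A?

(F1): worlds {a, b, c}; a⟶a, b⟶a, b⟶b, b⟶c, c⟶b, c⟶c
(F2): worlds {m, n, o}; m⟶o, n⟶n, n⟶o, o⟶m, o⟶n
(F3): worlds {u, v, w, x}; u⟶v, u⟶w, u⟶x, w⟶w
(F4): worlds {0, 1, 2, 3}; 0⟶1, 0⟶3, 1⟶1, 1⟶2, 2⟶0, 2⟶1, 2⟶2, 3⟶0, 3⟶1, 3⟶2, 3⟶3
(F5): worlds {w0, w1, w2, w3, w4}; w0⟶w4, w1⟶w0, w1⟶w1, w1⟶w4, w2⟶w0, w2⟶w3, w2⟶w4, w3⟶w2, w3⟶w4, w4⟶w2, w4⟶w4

This is the axiom for a generalized confluence (Geach) condition; its first-order frame correspondent is ∀x ∀y ∀z ((xR²y ∧ xRz) → ∃w (yR²w ∧ zRw)).
(F1): fails — bR²a, bRc but no w with aR²w and cRw.
(F2): condition met.
(F3): fails — uR²w, uRv but no t with wR²t and vRt.
(F4): condition met.
(F5): condition met.
Valid on: (F2), (F4), (F5).

(F2), (F4), (F5)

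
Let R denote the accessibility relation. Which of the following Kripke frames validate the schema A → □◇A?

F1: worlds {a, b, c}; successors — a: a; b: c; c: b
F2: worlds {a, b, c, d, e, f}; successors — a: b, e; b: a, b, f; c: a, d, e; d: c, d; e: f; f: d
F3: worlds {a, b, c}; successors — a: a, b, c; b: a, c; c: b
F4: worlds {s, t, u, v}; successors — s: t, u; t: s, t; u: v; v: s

The schema corresponds to symmetry: ∀x ∀y (Rxy → Ryx).
F1: ✓.
F2: fails — Rbf but not Rfb.
F3: fails — Rac but not Rca.
F4: fails — Ruv but not Rvu.

F1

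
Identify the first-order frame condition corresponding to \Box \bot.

□⊥ is valid iff no world has any successor (otherwise □⊥ fails at any world with one).

Emptiness of R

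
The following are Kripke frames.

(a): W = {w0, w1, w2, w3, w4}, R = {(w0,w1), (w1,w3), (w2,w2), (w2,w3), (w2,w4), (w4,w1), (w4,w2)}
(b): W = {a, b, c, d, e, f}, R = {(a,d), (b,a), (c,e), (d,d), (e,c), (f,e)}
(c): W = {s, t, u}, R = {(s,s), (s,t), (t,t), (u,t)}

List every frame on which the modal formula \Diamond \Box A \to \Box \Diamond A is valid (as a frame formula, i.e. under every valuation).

(b), (c)

The schema corresponds to convergence: \forall x \forall y \forall z (Rxy \wedge Rxz \to \exists w (Ryw \wedge Rzw)).
(a): fails — Rw1w3 and Rw1w3 but w3 and w3 have no common successor.
(b): condition met.
(c): condition met.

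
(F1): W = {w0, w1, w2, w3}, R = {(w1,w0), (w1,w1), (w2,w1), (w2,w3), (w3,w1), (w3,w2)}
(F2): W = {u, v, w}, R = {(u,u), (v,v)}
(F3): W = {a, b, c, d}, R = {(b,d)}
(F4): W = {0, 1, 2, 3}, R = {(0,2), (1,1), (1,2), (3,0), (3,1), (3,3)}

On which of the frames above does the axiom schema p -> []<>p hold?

(F2)

Frame correspondent (Sahlqvist): forall x forall y (Rxy -> Ryx) — i.e. symmetry.
(F1): fails — Rw1w0 but not Rw0w1.
(F2): condition met.
(F3): fails — Rbd but not Rdb.
(F4): fails — R31 but not R13.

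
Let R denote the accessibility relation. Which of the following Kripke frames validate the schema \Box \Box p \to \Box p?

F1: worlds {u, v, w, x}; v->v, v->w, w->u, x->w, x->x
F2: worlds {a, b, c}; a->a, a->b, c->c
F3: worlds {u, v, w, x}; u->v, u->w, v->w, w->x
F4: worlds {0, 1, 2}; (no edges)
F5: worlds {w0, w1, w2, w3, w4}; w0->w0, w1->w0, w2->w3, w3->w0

The schema corresponds to density: \forall x \forall y (Rxy \to \exists z (Rxz \wedge Rzy)).
F1: fails — Rwu but no z with Rwz and Rzu.
F2: ✓.
F3: fails — Ruv but no z with Ruz and Rzv.
F4: ✓.
F5: fails — Rw2w3 but no z with Rw2z and Rzw3.

F2, F4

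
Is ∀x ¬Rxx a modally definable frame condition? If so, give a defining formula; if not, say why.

If a class were modally definable it would be closed under surjective bounded morphisms (Goldblatt–Thomason).
The 3-cycle (worlds a,b,c with a→b→c→a) is irreflexive, and the map sending every world to a single reflexive point • is a surjective bounded morphism (forth: every edge maps to (•,•); back: every world has a successor). So any modal formula valid on the 3-cycle is also valid on the reflexive point, which is not irreflexive.
So no modal formula (or set of formulas) defines exactly the irreflexive frames.

Not modally definable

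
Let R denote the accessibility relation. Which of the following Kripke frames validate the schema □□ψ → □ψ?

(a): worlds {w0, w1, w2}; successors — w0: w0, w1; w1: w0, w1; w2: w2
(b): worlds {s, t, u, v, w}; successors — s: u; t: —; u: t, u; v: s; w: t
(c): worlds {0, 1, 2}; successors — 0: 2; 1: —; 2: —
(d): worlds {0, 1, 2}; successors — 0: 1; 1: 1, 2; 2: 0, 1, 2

This is the axiom for density; its first-order frame correspondent is ∀x ∀y (Rxy → ∃z (Rxz ∧ Rzy)).
(a): ✓.
(b): fails — Rwt but no z with Rwz and Rzt.
(c): fails — R02 but no z with R0z and Rz2.
(d): ✓.

(a), (d)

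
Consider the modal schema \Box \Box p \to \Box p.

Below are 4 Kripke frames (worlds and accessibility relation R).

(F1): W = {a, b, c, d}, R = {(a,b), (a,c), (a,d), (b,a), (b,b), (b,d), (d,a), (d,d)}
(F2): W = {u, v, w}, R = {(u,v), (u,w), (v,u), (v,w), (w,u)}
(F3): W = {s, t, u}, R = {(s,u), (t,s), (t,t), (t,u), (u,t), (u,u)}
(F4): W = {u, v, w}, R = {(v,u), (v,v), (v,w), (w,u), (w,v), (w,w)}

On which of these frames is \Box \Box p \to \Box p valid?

Frame correspondent (Sahlqvist): \forall x \forall y (Rxy \to \exists z (Rxz \wedge Rzy)) — i.e. density.
(F1): fails — Rac but no z with Raz and Rzc.
(F2): fails — Ruv but no z with Ruz and Rzv.
(F3): ✓.
(F4): ✓.

(F3), (F4)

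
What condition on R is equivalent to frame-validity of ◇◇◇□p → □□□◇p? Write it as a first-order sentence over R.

∀x ∀y ∀z ((xR³y ∧ xR³z) → ∃w (yRw ∧ zRw))

This is a Sahlqvist (Geach-type) schema ◇^3□^1p → □^3◇^1p.
First-order correspondent: ∀x ∀y ∀z ((xR³y ∧ xR³z) → ∃w (yRw ∧ zRw)).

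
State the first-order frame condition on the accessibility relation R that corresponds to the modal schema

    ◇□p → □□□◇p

This is a Sahlqvist (Geach-type) schema ◇^1□^1p → □^3◇^1p.
First-order correspondent: ∀x ∀y ∀z ((xRy ∧ xR³z) → ∃w (yRw ∧ zRw)).

∀x ∀y ∀z ((xRy ∧ xR³z) → ∃w (yRw ∧ zRw))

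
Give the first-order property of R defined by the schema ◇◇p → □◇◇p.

This is a Sahlqvist (Geach-type) schema ◇^2□^0p → □^1◇^2p.
Minimal-valuation argument: fix x; take any y with xR^2y and any z with xR^1z. Set V(p) to the set of worlds R-reachable from y in exactly 0 steps. Then □^0p holds at y, so the antecedent holds at x; validity forces ◇^2p at z, giving a w with zR^2w and yR^0w.
First-order correspondent: ∀x ∀y ∀z ((xR²y ∧ xRz) → ∃w (y = w ∧ zR²w)).

∀x ∀y ∀z ((xR²y ∧ xRz) → ∃w (y = w ∧ zR²w))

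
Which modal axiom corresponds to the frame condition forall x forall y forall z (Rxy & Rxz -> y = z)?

This is partial functionality; the standard corresponding axiom is CD: ◇q → □q.

◇q → □q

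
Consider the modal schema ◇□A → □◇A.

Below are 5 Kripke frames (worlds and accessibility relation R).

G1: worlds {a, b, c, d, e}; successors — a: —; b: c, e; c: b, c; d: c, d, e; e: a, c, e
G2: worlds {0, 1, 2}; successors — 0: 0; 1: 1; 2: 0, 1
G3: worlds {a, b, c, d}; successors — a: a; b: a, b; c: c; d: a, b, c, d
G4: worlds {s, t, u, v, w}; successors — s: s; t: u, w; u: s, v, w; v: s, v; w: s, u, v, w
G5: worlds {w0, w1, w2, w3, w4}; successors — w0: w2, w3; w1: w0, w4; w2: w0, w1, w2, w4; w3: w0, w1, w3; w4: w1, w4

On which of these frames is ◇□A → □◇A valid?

G4

The schema corresponds to convergence: ∀x ∀y ∀z (Rxy ∧ Rxz → ∃w (Ryw ∧ Rzw)).
G1: fails — Ree and Rea but e and a have no common successor.
G2: fails — R20 and R21 but 0 and 1 have no common successor.
G3: fails — Rdc and Rdb but c and b have no common successor.
G4: satisfies the condition.
G5: fails — Rw1w0 and Rw1w4 but w0 and w4 have no common successor.
Valid on: G4.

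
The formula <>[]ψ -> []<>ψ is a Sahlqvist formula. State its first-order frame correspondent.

Suppose ◇□ψ→□◇ψ is valid. Take Rxy, Rxz and set V(ψ)={w : Ryw}. Then □ψ at y so ◇□ψ at x, so □◇ψ at x, so ◇ψ at z, giving w with Rzw and Ryw.

convergence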